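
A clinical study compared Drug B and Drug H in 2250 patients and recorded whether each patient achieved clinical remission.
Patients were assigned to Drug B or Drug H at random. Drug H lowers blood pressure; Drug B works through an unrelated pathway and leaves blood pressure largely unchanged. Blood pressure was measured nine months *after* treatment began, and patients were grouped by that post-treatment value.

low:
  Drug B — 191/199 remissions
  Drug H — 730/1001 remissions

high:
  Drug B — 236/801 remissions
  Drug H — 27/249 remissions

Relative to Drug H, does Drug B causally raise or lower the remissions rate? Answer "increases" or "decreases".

Blood pressure here is a post-treatment variable shaped by the drug; conditioning on it would introduce bias rather than remove it. The overall comparison is the causal one.
Pooled: Drug B 42.7% vs Drug H 60.6%; Drug H is higher overall.

decreases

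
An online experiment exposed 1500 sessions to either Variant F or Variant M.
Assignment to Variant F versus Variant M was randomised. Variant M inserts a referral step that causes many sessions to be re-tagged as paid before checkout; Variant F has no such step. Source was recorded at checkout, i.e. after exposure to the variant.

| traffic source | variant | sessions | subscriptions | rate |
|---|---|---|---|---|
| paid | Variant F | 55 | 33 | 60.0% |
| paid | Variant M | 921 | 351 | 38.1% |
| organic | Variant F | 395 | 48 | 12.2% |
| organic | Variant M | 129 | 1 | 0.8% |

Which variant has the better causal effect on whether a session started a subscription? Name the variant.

Variant M

Stratifying would compare variants among sessions the variants themselves sorted into traffic source groups — a form of selection on an intermediate. The unconditioned pooled rates give the total causal effect.
Pooled: Variant F 18.0% vs Variant M 33.5%; Variant M is higher overall.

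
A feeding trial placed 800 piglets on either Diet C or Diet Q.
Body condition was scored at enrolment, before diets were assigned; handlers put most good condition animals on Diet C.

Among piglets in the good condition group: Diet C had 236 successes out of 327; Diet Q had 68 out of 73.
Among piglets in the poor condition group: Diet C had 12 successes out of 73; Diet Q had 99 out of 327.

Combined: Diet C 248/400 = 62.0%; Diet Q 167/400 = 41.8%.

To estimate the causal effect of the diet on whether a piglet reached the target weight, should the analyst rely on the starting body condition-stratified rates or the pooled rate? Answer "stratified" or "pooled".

stratified

The stratified and pooled comparisons disagree (Diet Q wins within each starting body condition; Diet C wins overall), so the answer turns on the causal role of starting body condition.
Starting body condition is set before the diet has any effect — it is not caused by the diet — and it independently drives the outcome. That makes it a confounder, so the causal comparison is within starting body condition levels.
Within each level — good condition: 72.2% vs 93.2%; poor condition: 16.4% vs 30.3% — Diet Q is higher every time.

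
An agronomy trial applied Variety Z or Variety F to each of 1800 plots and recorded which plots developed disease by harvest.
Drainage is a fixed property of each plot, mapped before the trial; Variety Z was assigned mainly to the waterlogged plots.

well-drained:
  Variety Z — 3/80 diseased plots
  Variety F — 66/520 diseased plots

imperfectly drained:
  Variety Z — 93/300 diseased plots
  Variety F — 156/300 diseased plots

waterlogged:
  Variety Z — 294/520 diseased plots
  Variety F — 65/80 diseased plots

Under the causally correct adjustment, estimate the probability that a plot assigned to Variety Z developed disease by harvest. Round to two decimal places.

Here field drainage is a common cause — it drives both which variety a case falls under and the outcome. The crude comparison mixes populations; the stratum-specific rates are the causally relevant ones.
Standardising Variety Z to the population field drainage mix: 0.333·3/80 + 0.333·93/300 + 0.333·294/520 = 0.304.

0.30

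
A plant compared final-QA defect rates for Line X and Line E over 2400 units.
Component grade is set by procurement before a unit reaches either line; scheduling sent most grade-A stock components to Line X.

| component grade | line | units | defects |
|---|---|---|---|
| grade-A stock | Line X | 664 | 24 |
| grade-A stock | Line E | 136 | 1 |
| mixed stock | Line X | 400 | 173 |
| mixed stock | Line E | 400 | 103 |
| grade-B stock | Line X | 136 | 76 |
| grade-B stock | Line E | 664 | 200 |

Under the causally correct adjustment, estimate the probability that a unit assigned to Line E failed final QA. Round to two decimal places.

Component grade satisfies the back-door criterion: it is not a descendant of the line, and it blocks the spurious path from line to outcome. Adjusting for it (i.e., using the within-component grade rates) gives the causal effect.
Standardising Line E to the population component grade mix: 0.333·1/136 + 0.333·103/400 + 0.333·200/664 = 0.189.

0.19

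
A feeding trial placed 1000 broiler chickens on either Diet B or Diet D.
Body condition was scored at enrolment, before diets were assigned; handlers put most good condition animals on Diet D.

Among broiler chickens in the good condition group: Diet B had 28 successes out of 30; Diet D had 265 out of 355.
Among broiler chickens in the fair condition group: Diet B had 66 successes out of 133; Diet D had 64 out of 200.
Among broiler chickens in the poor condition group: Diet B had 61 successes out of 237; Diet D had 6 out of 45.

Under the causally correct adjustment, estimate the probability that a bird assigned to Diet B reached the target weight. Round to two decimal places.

The starting body condition-specific comparison favours Diet B throughout, but the pooled figures favour Diet D. The question is whether to condition on starting body condition.
Here starting body condition is a common cause — it drives both which diet a case falls under and the outcome. The crude comparison mixes populations; the stratum-specific rates are the causally relevant ones.
Standardising Diet B to the population starting body condition mix: 0.385·28/30 + 0.333·66/133 + 0.282·61/237 = 0.597.

0.60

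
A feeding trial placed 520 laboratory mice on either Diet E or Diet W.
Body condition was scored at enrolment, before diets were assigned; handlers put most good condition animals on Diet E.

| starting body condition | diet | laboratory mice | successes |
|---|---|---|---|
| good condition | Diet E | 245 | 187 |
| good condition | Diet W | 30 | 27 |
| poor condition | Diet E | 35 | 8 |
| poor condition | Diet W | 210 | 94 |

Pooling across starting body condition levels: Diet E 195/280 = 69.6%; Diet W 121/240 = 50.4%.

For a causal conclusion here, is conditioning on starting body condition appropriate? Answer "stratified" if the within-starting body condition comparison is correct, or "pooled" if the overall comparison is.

stratified

The imbalance in starting body condition arose from how laboratory mice were allocated, not from anything the diet did; and starting body condition independently affects the outcome. The pooled gap is confounded — condition on starting body condition.
Within each level — good condition: 76.3% vs 90.0%; poor condition: 22.9% vs 44.8% — Diet W is higher every time.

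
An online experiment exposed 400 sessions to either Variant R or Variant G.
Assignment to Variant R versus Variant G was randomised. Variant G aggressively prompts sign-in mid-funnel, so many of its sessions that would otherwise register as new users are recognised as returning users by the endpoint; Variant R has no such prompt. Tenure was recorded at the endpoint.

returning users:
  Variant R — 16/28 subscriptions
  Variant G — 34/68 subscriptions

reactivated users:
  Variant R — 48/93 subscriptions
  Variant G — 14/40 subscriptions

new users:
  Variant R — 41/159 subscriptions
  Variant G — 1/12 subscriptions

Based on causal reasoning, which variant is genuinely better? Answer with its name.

User tenure is recorded after the variant and is itself shifted by it — it sits on the causal path from variant to outcome. Conditioning on a mediator would strip out part of the effect we want; the pooled comparison gives the total causal effect.
Pooled: Variant R 37.5% vs Variant G 40.8%; Variant G is higher overall.

Variant G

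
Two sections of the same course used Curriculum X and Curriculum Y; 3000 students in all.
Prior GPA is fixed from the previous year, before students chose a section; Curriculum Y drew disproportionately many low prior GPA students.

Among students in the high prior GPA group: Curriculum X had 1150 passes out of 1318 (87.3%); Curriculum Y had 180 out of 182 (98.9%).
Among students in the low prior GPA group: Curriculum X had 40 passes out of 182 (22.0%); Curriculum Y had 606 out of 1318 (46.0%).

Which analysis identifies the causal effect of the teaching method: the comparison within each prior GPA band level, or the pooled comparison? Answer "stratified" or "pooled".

stratified

The prior GPA band-specific comparison favours Curriculum Y throughout, but the pooled figures favour Curriculum X. The question is whether to condition on prior GPA band.
Since prior GPA band is a pre-existing factor (not a product of the teaching method) and it affects the outcome on its own, it is a confounder. The stratified rates, not the pooled rate, identify the causal effect.
Within each level — high prior GPA: 87.3% vs 98.9%; low prior GPA: 22.0% vs 46.0% — Curriculum Y is higher every time.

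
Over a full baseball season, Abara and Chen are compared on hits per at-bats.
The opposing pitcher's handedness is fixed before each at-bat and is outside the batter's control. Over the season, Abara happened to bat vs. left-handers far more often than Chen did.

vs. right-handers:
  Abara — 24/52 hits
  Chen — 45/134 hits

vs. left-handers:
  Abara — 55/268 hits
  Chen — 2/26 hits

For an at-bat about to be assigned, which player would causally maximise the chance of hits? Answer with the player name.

Abara

Within every pitcher handedness level Abara has the higher rate, yet pooled Chen does — Simpson's reversal.
Pitcher handedness is set before the player has any effect — it is not caused by the player — and it independently drives the outcome. That makes it a confounder, so the causal comparison is within pitcher handedness levels.
Within each level — vs. right-handers: 46.2% vs 33.6%; vs. left-handers: 20.5% vs 7.7% — Abara is higher every time.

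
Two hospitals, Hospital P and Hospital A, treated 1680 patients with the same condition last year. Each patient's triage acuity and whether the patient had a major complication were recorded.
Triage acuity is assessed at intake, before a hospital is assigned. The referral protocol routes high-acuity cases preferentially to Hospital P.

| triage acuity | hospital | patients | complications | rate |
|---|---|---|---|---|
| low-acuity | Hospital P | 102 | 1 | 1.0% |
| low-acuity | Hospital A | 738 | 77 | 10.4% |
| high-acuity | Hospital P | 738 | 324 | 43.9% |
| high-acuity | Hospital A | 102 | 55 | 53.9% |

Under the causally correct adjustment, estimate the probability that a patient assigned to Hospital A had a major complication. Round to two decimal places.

0.32

The stratified and pooled comparisons disagree (Hospital P wins within each triage acuity; Hospital A wins overall), so the answer turns on the causal role of triage acuity.
The imbalance in triage acuity arose from how patients were allocated, not from anything the hospital did; and triage acuity independently affects the outcome. The pooled gap is confounded — condition on triage acuity.
Standardising Hospital A to the population triage acuity mix: 0.500·77/738 + 0.500·55/102 = 0.322.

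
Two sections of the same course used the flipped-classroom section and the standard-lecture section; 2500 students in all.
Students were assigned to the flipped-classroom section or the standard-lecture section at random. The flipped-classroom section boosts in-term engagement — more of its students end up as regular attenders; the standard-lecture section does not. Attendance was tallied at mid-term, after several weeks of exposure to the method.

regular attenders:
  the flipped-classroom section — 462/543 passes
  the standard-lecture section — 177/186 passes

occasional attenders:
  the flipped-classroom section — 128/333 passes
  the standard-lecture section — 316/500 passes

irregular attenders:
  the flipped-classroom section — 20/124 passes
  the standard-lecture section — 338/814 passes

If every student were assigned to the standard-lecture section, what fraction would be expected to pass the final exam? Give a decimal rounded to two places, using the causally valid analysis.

0.55

Mid-term attendance is recorded after the teaching method and is itself shifted by it — it sits on the causal path from teaching method to outcome. Conditioning on a mediator would strip out part of the effect we want; the pooled comparison gives the total causal effect.
So P(outcome | do(the standard-lecture section)) is just the pooled rate for the standard-lecture section: 831/1500 = 0.554.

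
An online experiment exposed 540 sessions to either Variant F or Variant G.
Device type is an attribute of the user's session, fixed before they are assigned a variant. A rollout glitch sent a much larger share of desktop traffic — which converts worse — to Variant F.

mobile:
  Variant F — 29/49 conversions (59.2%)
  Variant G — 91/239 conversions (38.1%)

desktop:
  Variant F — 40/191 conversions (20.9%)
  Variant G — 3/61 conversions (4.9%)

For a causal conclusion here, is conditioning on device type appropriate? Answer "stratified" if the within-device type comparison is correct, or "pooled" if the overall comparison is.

stratified

The device type-specific comparison favours Variant F throughout, but the pooled figures favour Variant G. The question is whether to condition on device type.
The imbalance in device type arose from how sessions were allocated, not from anything the variant did; and device type independently affects the outcome. The pooled gap is confounded — condition on device type.
Within each level — mobile: 59.2% vs 38.1%; desktop: 20.9% vs 4.9% — Variant F is higher every time.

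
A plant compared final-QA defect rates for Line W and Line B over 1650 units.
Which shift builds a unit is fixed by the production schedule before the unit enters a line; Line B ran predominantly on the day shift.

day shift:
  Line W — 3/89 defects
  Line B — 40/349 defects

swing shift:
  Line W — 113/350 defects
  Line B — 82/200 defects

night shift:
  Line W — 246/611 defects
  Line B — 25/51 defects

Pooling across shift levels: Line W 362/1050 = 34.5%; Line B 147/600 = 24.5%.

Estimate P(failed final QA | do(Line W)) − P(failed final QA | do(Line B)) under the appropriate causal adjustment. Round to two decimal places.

-0.09

The imbalance in shift arose from how units were allocated, not from anything the line did; and shift independently affects the outcome. The pooled gap is confounded — condition on shift.
Adjusting over the population distribution of shift: 0.265·(0.034−0.115) + 0.333·(0.323−0.410) + 0.401·(0.403−0.490) = -0.086.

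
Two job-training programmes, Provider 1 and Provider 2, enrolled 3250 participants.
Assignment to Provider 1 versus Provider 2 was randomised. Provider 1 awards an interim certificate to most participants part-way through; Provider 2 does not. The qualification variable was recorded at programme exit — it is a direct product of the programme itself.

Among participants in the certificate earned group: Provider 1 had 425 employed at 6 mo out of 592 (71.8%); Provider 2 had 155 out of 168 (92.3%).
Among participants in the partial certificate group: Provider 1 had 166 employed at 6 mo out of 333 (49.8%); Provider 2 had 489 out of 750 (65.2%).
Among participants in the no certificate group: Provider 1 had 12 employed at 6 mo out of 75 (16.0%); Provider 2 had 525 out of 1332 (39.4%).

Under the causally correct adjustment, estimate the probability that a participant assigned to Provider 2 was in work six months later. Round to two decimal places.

0.52

Qualification attained during the programme is downstream of the programme. One should not condition on a consequence of treatment, so the overall rates are the right comparison.
So P(outcome | do(Provider 2)) is just the pooled rate for Provider 2: 1169/2250 = 0.520.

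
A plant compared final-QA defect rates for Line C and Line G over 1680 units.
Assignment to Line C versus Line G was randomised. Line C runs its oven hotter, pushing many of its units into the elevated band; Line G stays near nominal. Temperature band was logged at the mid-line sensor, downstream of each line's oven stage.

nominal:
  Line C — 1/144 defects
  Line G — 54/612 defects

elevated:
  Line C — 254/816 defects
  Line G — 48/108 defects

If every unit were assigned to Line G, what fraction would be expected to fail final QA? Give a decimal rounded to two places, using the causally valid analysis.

0.14

The in-process temperature band-specific comparison favours Line C throughout, but the pooled figures favour Line G. The question is whether to condition on in-process temperature band.
In-process temperature band lies on the pathway line → in-process temperature band → outcome, so adjusting for it blocks the indirect effect. For the total causal effect of line, use the unadjusted pooled rates.
So P(outcome | do(Line G)) is just the pooled rate for Line G: 102/720 = 0.142.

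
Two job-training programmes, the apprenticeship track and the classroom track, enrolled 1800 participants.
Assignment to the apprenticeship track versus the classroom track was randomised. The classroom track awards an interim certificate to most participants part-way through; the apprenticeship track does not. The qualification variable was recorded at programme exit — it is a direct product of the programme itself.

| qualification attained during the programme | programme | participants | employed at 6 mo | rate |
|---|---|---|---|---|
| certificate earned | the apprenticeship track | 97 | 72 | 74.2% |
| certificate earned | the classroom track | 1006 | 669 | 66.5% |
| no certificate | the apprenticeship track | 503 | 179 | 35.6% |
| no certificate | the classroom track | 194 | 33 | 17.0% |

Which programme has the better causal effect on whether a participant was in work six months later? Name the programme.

The qualification attained during the programme-specific comparison favours the apprenticeship track throughout, but the pooled figures favour the classroom track. The question is whether to condition on qualification attained during the programme.
The distribution of qualification attained during the programme is itself part of what the programme does — it is an intermediate outcome. Holding it fixed would remove that part of the effect; the total effect is the pooled difference.
Pooled: the apprenticeship track 41.8% vs the classroom track 58.5%; the classroom track is higher overall.

the classroom track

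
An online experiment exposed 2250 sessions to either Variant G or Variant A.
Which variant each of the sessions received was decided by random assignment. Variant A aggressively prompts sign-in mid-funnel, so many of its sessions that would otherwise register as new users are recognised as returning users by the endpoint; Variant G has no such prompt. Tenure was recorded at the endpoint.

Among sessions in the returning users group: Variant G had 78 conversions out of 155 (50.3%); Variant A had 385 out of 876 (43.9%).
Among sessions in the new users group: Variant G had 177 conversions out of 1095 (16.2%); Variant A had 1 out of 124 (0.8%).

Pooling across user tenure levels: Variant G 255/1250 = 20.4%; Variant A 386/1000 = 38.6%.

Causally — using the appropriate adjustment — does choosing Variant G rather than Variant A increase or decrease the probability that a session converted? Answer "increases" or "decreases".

User tenure lies on the pathway variant → user tenure → outcome, so adjusting for it blocks the indirect effect. For the total causal effect of variant, use the unadjusted pooled rates.
Pooled: Variant G 20.4% vs Variant A 38.6%; Variant A is higher overall.

decreases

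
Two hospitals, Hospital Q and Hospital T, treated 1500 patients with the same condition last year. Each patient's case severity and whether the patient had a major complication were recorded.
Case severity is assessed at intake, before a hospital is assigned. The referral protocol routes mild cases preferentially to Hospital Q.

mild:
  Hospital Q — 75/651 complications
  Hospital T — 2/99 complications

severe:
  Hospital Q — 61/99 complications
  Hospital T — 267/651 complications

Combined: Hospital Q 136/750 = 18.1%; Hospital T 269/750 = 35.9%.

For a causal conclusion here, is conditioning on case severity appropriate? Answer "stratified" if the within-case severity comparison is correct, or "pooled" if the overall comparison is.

The imbalance in case severity arose from how patients were allocated, not from anything the hospital did; and case severity independently affects the outcome. The pooled gap is confounded — condition on case severity.
Within each level — mild: 11.5% vs 2.0%; severe: 61.6% vs 41.0% — Hospital T is lower every time.

stratified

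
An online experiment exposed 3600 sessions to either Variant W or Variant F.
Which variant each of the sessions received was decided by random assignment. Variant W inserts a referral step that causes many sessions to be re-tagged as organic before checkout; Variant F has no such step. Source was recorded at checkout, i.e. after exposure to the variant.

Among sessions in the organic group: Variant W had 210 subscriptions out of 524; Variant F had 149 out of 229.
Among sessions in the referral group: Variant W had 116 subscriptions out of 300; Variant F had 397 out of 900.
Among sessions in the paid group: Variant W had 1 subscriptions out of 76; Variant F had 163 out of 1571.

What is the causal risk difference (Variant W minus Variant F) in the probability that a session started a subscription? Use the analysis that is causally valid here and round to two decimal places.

Traffic source here is a post-treatment variable shaped by the variant; conditioning on it would introduce bias rather than remove it. The overall comparison is the causal one.
The causal difference is the pooled difference: 0.363 − 0.263 = +0.101.

+0.10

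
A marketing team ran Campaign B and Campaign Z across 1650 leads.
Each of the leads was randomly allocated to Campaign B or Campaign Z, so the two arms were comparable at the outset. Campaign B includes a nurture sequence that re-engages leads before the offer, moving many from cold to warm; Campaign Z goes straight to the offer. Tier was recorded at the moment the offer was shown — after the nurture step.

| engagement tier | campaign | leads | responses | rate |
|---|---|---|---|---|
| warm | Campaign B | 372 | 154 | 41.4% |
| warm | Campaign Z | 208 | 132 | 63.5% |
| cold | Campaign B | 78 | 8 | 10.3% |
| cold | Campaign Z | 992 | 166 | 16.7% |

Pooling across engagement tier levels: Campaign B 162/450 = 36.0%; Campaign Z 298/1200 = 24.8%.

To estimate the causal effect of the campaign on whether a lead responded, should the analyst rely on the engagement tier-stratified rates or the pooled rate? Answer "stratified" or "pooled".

Engagement tier here is a post-treatment variable shaped by the campaign; conditioning on it would introduce bias rather than remove it. The overall comparison is the causal one.
Pooled: Campaign B 36.0% vs Campaign Z 24.8%; Campaign B is higher overall.

pooled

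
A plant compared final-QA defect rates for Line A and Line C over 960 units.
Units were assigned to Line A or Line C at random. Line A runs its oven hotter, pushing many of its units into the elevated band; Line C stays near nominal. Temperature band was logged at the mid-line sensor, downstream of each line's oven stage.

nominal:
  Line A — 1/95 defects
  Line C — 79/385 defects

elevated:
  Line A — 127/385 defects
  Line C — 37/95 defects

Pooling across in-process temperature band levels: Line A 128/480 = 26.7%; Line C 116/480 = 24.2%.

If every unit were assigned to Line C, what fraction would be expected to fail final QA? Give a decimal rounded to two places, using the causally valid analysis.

0.24

The in-process temperature band-specific comparison favours Line A throughout, but the pooled figures favour Line C. The question is whether to condition on in-process temperature band.
In-process temperature band here is a post-treatment variable shaped by the line; conditioning on it would introduce bias rather than remove it. The overall comparison is the causal one.
So P(outcome | do(Line C)) is just the pooled rate for Line C: 116/480 = 0.242.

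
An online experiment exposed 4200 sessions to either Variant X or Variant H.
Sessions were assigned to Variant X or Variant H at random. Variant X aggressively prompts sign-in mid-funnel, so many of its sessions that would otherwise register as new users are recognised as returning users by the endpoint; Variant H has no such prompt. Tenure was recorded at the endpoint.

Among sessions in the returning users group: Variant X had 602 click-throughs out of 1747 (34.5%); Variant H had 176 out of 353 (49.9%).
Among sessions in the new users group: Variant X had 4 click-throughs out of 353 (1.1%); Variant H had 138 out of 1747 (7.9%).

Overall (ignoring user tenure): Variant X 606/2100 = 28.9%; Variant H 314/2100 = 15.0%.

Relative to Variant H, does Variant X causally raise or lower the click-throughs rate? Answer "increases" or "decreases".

increases

Because the variant influences user tenure, user tenure is a post-treatment mediator, not a confounder. Stratifying on it would bias the estimate; the causal effect is the crude pooled difference.
Pooled: Variant X 28.9% vs Variant H 15.0%; Variant X is higher overall.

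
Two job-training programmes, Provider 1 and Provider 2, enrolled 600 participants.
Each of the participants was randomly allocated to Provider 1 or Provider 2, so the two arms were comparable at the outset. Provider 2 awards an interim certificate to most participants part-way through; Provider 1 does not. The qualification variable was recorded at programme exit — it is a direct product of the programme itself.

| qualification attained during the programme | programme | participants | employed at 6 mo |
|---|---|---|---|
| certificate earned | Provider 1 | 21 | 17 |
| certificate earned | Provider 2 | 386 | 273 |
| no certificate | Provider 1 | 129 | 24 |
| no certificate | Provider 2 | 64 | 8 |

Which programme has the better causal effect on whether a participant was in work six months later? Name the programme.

The qualification attained during the programme-specific comparison favours Provider 1 throughout, but the pooled figures favour Provider 2. The question is whether to condition on qualification attained during the programme.
Because the programme influences qualification attained during the programme, qualification attained during the programme is a post-treatment mediator, not a confounder. Stratifying on it would bias the estimate; the causal effect is the crude pooled difference.
Pooled: Provider 1 27.3% vs Provider 2 62.4%; Provider 2 is higher overall.

Provider 2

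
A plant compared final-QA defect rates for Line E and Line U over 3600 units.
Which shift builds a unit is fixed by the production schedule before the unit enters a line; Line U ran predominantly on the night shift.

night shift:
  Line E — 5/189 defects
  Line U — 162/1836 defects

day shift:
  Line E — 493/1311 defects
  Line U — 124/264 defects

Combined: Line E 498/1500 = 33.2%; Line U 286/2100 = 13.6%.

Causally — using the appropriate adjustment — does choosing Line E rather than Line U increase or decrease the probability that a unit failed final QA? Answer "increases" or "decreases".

decreases

Shift satisfies the back-door criterion: it is not a descendant of the line, and it blocks the spurious path from line to outcome. Adjusting for it (i.e., using the within-shift rates) gives the causal effect.
Within each level — night shift: 2.6% vs 8.8%; day shift: 37.6% vs 47.0% — Line E is lower every time.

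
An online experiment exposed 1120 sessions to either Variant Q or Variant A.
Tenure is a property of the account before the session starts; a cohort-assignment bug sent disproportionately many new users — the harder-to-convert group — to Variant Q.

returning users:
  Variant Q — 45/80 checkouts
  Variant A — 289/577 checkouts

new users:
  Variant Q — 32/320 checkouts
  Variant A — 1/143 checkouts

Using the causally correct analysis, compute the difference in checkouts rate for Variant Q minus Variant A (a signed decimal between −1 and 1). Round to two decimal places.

+0.07

The stratified and pooled comparisons disagree (Variant Q wins within each user tenure; Variant A wins overall), so the answer turns on the causal role of user tenure.
Since user tenure is a pre-existing factor (not a product of the variant) and it affects the outcome on its own, it is a confounder. The stratified rates, not the pooled rate, identify the causal effect.
Adjusting over the population distribution of user tenure: 0.587·(0.562−0.501) + 0.413·(0.100−0.007) = +0.075.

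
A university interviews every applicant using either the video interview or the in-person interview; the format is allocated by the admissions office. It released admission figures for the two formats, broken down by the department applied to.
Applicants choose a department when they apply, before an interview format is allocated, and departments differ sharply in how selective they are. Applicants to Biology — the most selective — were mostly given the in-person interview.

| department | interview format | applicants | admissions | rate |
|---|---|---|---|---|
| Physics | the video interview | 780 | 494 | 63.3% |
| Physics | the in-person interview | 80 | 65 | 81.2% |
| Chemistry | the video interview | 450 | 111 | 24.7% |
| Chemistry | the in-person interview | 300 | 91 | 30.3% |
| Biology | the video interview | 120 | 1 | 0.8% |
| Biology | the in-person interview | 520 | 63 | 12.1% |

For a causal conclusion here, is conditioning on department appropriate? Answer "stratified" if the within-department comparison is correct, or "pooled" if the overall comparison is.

stratified

Department differs across interview formats for reasons unrelated to any effect of the interview format itself, and it separately predicts the outcome — a classic confounder. We must compare within department levels.
Within each level — Physics: 63.3% vs 81.2%; Chemistry: 24.7% vs 30.3%; Biology: 0.8% vs 12.1% — the in-person interview is higher every time.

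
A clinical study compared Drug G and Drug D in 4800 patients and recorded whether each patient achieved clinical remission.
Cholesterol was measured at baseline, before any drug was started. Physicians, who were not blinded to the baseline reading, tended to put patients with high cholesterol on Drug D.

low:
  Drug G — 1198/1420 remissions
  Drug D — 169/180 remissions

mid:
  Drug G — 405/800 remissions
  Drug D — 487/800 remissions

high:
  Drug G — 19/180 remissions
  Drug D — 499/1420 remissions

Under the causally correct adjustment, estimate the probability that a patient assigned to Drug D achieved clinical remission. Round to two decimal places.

0.63

Cholesterol is set before the drug has any effect — it is not caused by the drug — and it independently drives the outcome. That makes it a confounder, so the causal comparison is within cholesterol levels.
Standardising Drug D to the population cholesterol mix: 0.333·169/180 + 0.333·487/800 + 0.333·499/1420 = 0.633.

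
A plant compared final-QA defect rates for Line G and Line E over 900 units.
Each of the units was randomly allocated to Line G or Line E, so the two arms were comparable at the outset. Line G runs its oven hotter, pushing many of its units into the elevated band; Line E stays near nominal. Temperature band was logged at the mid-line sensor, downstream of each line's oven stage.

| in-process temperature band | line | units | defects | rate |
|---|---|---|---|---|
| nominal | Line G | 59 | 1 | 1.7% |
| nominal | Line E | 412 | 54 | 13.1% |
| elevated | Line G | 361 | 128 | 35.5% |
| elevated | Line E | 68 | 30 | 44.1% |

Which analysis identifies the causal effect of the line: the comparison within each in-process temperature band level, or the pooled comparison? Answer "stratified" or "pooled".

In-process temperature band is downstream of the line. One should not condition on a consequence of treatment, so the overall rates are the right comparison.
Pooled: Line G 30.7% vs Line E 17.5%; Line E is lower overall.

pooled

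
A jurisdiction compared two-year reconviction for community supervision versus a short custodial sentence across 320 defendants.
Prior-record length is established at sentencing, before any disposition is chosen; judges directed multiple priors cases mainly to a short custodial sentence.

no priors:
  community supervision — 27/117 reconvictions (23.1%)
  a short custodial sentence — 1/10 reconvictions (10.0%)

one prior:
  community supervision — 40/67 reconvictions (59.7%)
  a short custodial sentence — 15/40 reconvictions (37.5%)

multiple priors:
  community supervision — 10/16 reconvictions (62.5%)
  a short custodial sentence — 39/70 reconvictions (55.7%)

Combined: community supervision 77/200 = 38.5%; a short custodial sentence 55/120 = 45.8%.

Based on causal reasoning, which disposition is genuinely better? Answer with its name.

a short custodial sentence

Prior-record length differs across dispositions for reasons unrelated to any effect of the disposition itself, and it separately predicts the outcome — a classic confounder. We must compare within prior-record length levels.
Within each level — no priors: 23.1% vs 10.0%; one prior: 59.7% vs 37.5%; multiple priors: 62.5% vs 55.7% — a short custodial sentence is lower every time.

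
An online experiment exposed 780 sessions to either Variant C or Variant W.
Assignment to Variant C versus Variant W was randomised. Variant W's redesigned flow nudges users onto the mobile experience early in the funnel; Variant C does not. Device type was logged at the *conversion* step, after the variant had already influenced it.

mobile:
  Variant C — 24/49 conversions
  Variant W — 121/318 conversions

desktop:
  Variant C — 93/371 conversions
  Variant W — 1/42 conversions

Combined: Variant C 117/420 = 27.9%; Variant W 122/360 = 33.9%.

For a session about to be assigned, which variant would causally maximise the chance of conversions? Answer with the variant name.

Variant W

The device type-specific comparison favours Variant C throughout, but the pooled figures favour Variant W. The question is whether to condition on device type.
Device type is recorded after the variant and is itself shifted by it — it sits on the causal path from variant to outcome. Conditioning on a mediator would strip out part of the effect we want; the pooled comparison gives the total causal effect.
Pooled: Variant C 27.9% vs Variant W 33.9%; Variant W is higher overall.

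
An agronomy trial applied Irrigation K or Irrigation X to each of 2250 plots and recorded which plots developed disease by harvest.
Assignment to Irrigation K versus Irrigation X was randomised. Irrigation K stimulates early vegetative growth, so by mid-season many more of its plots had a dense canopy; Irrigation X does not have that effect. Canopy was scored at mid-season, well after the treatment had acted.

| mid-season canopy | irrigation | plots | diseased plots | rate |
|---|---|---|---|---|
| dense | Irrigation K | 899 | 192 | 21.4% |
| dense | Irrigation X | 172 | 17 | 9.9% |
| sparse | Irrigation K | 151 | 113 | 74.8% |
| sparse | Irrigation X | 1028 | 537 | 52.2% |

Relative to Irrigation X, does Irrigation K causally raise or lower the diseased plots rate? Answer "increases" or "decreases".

Mid-season canopy here is a post-treatment variable shaped by the irrigation; conditioning on it would introduce bias rather than remove it. The overall comparison is the causal one.
Pooled: Irrigation K 29.0% vs Irrigation X 46.2%; Irrigation K is lower overall.

decreases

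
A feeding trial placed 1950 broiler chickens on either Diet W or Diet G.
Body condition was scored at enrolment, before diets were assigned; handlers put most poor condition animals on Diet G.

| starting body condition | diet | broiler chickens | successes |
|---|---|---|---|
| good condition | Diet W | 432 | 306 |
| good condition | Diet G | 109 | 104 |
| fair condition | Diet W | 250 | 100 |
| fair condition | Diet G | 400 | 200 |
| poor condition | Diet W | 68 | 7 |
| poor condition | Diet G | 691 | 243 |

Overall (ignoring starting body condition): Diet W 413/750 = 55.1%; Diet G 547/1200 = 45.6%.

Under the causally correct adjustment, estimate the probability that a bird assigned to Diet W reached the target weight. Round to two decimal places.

0.37

Starting body condition differs across diets for reasons unrelated to any effect of the diet itself, and it separately predicts the outcome — a classic confounder. We must compare within starting body condition levels.
Standardising Diet W to the population starting body condition mix: 0.277·306/432 + 0.333·100/250 + 0.389·7/68 = 0.370.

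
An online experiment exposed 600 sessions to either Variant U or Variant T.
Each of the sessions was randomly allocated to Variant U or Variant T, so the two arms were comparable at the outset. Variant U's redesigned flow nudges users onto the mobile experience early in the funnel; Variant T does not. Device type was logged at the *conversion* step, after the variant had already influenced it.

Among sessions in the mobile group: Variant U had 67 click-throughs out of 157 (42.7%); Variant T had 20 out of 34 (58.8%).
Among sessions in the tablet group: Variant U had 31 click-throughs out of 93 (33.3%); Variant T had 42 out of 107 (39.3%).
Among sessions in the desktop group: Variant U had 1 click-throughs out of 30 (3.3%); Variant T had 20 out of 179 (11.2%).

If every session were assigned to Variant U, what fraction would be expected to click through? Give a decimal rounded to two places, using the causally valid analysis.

0.35

Device type is downstream of the variant. One should not condition on a consequence of treatment, so the overall rates are the right comparison.
So P(outcome | do(Variant U)) is just the pooled rate for Variant U: 99/280 = 0.354.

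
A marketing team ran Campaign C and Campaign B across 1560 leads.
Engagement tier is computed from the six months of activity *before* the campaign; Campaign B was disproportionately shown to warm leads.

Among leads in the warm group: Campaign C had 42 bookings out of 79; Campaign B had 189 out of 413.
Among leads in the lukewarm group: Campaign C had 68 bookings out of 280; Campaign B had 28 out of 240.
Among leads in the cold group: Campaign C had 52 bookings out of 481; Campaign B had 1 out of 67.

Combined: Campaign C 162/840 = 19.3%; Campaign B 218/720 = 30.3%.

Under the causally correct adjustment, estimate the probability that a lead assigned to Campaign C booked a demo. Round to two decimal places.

0.29

The engagement tier-specific comparison favours Campaign C throughout, but the pooled figures favour Campaign B. The question is whether to condition on engagement tier.
Nothing the campaign does changes engagement tier; the imbalance is an allocation artefact. With engagement tier also predicting the outcome, the pooled figure is confounded, and the within-stratum comparison is the causal one.
Standardising Campaign C to the population engagement tier mix: 0.315·42/79 + 0.333·68/280 + 0.351·52/481 = 0.287.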